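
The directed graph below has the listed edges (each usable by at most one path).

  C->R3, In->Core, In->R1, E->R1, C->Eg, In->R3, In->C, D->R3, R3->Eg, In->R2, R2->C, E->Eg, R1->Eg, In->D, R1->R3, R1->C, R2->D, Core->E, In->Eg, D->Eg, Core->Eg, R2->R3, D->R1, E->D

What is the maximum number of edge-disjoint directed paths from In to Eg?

Assign every edge capacity 1; by Menger, the answer equals the max flow.
Path In→Eg (+1); total 1.
Path In→D→Eg (+1); total 2.
Path In→Core→Eg (+1); total 3.
Path In→R1→Eg (+1); total 4.
Path In→C→Eg (+1); total 5.
Path In→R3→Eg (+1); total 6.
No residual In→Eg path; max flow = 6.
Certifying cut of size 6: {C→Eg, D→Eg, In→Core, In→Eg, R1→Eg, R3→Eg}.

6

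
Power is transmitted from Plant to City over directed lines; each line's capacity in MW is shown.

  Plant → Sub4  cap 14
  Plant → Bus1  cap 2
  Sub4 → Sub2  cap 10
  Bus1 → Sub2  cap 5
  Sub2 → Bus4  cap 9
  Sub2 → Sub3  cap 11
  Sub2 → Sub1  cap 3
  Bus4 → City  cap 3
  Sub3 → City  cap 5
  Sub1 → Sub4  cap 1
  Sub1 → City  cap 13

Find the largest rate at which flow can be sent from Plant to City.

11

Augment Plant→Sub4→Sub2→Bus4→City: bottleneck 3, flow now 3.
Augment Plant→Sub4→Sub2→Sub3→City: bottleneck 5, flow now 8.
Augment Plant→Sub4→Sub2→Sub1→City: bottleneck 2, flow now 10.
Augment Plant→Bus1→Sub2→Sub1→City: bottleneck 1, flow now 11.
No augmenting path remains; maximum flow = 11.
In the residual graph, reachable from Plant: {Plant, Sub4, Bus1, Sub2, Bus4, Sub3}.
Min-cut edges: Sub2→Sub1 (3), Bus4→City (3), Sub3→City (5); capacity 3 + 3 + 5 = 11.
This cut is saturated, so no flow can exceed 11.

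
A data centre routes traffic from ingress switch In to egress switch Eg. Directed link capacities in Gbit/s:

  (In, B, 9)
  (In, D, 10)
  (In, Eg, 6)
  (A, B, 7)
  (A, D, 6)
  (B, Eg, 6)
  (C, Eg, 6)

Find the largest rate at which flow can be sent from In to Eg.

Augment In→Eg: bottleneck 6, flow now 6.
Augment In→B→Eg: bottleneck 6, flow now 12.
No augmenting path remains; maximum flow = 12.
In the residual graph, reachable from In: {In, B, D}.
Min-cut edges: In→Eg (6), B→Eg (6); capacity 6 + 6 = 12.
This cut is saturated, so no flow can exceed 12.

12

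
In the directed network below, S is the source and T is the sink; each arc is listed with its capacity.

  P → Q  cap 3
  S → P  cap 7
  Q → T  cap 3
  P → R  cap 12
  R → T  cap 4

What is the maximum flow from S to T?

7

Augment S→P→Q→T: bottleneck 3, flow now 3.
Augment S→P→R→T: bottleneck 4, flow now 7.
No augmenting path remains; maximum flow = 7.
In the residual graph, reachable from S: {S}.
Min-cut edges: S→P (7); capacity 7 = 7.
This cut is saturated, so no flow can exceed 7.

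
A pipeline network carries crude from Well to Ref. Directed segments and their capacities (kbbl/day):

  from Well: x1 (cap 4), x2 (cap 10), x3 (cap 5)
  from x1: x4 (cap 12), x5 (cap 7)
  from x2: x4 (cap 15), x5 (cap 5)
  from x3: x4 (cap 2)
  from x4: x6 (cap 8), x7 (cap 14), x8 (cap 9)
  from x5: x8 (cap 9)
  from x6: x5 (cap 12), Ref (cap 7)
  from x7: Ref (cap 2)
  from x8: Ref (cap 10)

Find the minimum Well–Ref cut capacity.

16

Augment Well→x1→x4→x6→Ref: bottleneck 4, flow now 4.
Augment Well→x2→x4→x6→Ref: bottleneck 3, flow now 7.
Augment Well→x2→x4→x7→Ref: bottleneck 2, flow now 9.
Augment Well→x2→x4→x8→Ref: bottleneck 5, flow now 14.
Augment Well→x3→x4→x8→Ref: bottleneck 2, flow now 16.
No augmenting path remains; maximum flow = 16.
By max-flow min-cut, the minimum cut capacity equals the max flow.
In the residual graph, reachable from Well: {Well, x3}.
Min-cut edges: Well→x1 (4), Well→x2 (10), x3→x4 (2); capacity 4 + 10 + 2 = 16.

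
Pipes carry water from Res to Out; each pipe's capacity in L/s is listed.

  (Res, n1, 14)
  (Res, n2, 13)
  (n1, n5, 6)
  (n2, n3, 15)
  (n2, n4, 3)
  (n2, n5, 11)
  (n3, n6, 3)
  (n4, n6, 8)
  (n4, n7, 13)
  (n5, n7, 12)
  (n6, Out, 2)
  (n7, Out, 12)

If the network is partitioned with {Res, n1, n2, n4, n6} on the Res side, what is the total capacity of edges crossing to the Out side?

Edges leaving {Res, n1, n2, n4, n6}: n1→n5 (6), n2→n3 (15), n2→n5 (11), n4→n7 (13), n6→Out (2).
Cut capacity = 6 + 15 + 11 + 13 + 2 = 47.

47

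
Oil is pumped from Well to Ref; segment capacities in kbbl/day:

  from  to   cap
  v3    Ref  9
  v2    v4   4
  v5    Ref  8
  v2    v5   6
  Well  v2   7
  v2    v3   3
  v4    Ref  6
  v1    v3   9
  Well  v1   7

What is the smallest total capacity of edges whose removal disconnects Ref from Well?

Augment Well→v1→v3→Ref: bottleneck 7, flow now 7.
Augment Well→v2→v3→Ref: bottleneck 2, flow now 9.
Augment Well→v2→v4→Ref: bottleneck 4, flow now 13.
Augment Well→v2→v5→Ref: bottleneck 1, flow now 14.
No augmenting path remains; maximum flow = 14.
By max-flow min-cut, the minimum cut capacity equals the max flow.
In the residual graph, reachable from Well: {Well}.
Min-cut edges: Well→v1 (7), Well→v2 (7); capacity 7 + 7 = 14.

14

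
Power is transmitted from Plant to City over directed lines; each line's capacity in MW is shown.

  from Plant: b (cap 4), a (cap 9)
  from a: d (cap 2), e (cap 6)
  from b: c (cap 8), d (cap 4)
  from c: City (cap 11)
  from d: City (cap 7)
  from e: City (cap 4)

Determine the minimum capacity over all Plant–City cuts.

Augment Plant→a→d→City: bottleneck 2, flow now 2.
Augment Plant→a→e→City: bottleneck 4, flow now 6.
Augment Plant→b→c→City: bottleneck 4, flow now 10.
No augmenting path remains; maximum flow = 10.
By max-flow min-cut, the minimum cut capacity equals the max flow.
In the residual graph, reachable from Plant: {Plant, a, e}.
Min-cut edges: Plant→b (4), a→d (2), e→City (4); capacity 4 + 2 + 4 = 10.

10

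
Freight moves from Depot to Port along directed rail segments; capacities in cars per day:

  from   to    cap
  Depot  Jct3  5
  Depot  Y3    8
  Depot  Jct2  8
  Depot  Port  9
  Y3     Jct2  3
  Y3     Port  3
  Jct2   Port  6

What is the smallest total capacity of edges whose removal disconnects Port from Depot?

18

Augment Depot→Port: bottleneck 9, flow now 9.
Augment Depot→Y3→Port: bottleneck 3, flow now 12.
Augment Depot→Jct2→Port: bottleneck 6, flow now 18.
No augmenting path remains; maximum flow = 18.
By max-flow min-cut, the minimum cut capacity equals the max flow.
In the residual graph, reachable from Depot: {Depot, Jct3, Y3, Jct2}.
Min-cut edges: Depot→Port (9), Y3→Port (3), Jct2→Port (6); capacity 9 + 3 + 6 = 18.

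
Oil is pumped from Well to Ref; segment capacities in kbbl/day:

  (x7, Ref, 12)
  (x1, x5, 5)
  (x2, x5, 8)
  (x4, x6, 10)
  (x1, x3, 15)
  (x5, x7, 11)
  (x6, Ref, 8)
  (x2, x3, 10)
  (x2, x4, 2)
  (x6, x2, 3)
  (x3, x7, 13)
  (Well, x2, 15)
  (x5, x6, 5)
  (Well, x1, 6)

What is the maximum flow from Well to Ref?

Augment Well→x1→x3→x7→Ref: bottleneck 6, flow now 6.
Augment Well→x2→x3→x7→Ref: bottleneck 6, flow now 12.
Augment Well→x2→x4→x6→Ref: bottleneck 2, flow now 14.
Augment Well→x2→x5→x6→Ref: bottleneck 5, flow now 19.
No augmenting path remains; maximum flow = 19.
In the residual graph, reachable from Well: {Well, x1, x2, x3, x5, x7}.
Min-cut edges: x2→x4 (2), x5→x6 (5), x7→Ref (12); capacity 2 + 5 + 12 = 19.
This cut is saturated, so no flow can exceed 19.

19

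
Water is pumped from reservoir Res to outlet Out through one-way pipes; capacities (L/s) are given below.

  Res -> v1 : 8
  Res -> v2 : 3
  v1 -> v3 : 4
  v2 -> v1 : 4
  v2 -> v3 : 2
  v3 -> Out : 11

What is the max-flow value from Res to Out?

6

Augment Res→v1→v3→Out: bottleneck 4, flow now 4.
Augment Res→v2→v3→Out: bottleneck 2, flow now 6.
No augmenting path remains; maximum flow = 6.
In the residual graph, reachable from Res: {Res, v1, v2}.
Min-cut edges: v1→v3 (4), v2→v3 (2); capacity 4 + 2 = 6.
This cut is saturated, so no flow can exceed 6.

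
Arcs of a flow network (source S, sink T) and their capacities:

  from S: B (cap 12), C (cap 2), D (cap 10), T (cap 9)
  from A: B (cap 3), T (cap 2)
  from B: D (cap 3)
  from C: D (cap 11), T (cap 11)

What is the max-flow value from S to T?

11

Augment S→T: bottleneck 9, flow now 9.
Augment S→C→T: bottleneck 2, flow now 11.
No augmenting path remains; maximum flow = 11.
In the residual graph, reachable from S: {S, B, D}.
Min-cut edges: S→C (2), S→T (9); capacity 2 + 9 = 11.
This cut is saturated, so no flow can exceed 11.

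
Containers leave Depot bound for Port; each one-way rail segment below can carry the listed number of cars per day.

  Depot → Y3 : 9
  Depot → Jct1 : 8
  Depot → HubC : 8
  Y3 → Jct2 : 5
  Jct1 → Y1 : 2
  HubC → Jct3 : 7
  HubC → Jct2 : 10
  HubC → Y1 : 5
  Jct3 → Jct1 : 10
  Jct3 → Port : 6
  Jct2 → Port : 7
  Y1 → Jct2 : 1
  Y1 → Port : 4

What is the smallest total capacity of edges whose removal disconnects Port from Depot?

15

Augment Depot→Y3→Jct2→Port: bottleneck 5, flow now 5.
Augment Depot→Jct1→Y1→Port: bottleneck 2, flow now 7.
Augment Depot→HubC→Jct3→Port: bottleneck 6, flow now 13.
Augment Depot→HubC→Jct2→Port: bottleneck 2, flow now 15.
No augmenting path remains; maximum flow = 15.
By max-flow min-cut, the minimum cut capacity equals the max flow.
In the residual graph, reachable from Depot: {Depot, Y3, Jct1}.
Min-cut edges: Depot→HubC (8), Y3→Jct2 (5), Jct1→Y1 (2); capacity 8 + 5 + 2 = 15.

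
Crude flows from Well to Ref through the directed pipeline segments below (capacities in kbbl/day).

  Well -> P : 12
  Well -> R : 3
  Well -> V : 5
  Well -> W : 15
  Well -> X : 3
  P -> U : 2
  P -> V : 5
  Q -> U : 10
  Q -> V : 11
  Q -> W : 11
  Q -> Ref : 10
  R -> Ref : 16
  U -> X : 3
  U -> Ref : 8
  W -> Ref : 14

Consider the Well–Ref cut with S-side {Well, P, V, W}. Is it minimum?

No — its capacity is 22, but the minimum cut has capacity 19.

Given cut capacity: 3 + 3 + 2 + 14 = 22.
Augment Well→R→Ref: bottleneck 3, flow now 3.
Augment Well→W→Ref: bottleneck 14, flow now 17.
Augment Well→P→U→Ref: bottleneck 2, flow now 19.
No augmenting path remains; maximum flow = 19.
In the residual graph, reachable from Well: {Well, P, V, W, X}.
Min-cut edges: Well→R (3), P→U (2), W→Ref (14); capacity 3 + 2 + 14 = 19.
Cut capacity 22 exceeds the max flow 19, so it is not minimum.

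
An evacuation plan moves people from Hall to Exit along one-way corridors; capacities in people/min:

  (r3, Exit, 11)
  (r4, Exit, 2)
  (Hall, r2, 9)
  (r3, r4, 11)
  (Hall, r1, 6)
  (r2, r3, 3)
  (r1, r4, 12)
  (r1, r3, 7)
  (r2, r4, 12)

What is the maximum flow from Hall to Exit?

Augment Hall→r1→r3→Exit: bottleneck 6, flow now 6.
Augment Hall→r2→r3→Exit: bottleneck 3, flow now 9.
Augment Hall→r2→r4→Exit: bottleneck 2, flow now 11.
No augmenting path remains; maximum flow = 11.
In the residual graph, reachable from Hall: {Hall, r2, r4}.
Min-cut edges: Hall→r1 (6), r2→r3 (3), r4→Exit (2); capacity 6 + 3 + 2 = 11.
This cut is saturated, so no flow can exceed 11.

11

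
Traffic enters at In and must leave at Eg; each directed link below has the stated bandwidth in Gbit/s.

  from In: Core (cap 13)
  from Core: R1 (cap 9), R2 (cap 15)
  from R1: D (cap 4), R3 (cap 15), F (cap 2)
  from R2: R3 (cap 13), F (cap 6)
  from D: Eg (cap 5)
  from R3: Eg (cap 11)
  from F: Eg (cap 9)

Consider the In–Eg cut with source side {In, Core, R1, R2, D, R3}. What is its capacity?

Edges leaving {In, Core, R1, R2, D, R3}: R1→F (2), R2→F (6), D→Eg (5), R3→Eg (11).
Cut capacity = 2 + 6 + 5 + 11 = 24.

24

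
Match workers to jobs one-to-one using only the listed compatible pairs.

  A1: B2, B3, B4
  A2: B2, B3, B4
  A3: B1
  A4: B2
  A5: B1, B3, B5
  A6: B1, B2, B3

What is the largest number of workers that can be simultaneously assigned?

Unit-capacity flow: source→left, listed edges, right→sink; max matching = max flow.
Augmenting path A1→B2 (+1); matched 1.
Augmenting path A2→B3 (+1); matched 2.
Augmenting path A3→B1 (+1); matched 3.
Augmenting path A5→B5 (+1); matched 4.
Augmenting path A4→B2→A1→B4 (+1); matched 5.
No augmenting path remains; maximum matching = 5.
König certificate: {A5, B1, B2, B3, B4} is a vertex cover of size 5 (every listed pair touches it), so no matching can be larger.

5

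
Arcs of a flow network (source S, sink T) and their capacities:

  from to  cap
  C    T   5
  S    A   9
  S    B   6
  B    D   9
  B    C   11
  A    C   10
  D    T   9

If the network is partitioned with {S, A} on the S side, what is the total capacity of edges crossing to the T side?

Edges leaving {S, A}: S→B (6), A→C (10).
Cut capacity = 6 + 10 = 16.

16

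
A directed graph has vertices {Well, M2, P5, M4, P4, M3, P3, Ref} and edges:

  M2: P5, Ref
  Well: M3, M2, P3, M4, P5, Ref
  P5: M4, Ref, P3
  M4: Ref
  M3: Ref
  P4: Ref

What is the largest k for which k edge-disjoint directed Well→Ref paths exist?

Assign every edge capacity 1; by Menger, the answer equals the max flow.
Path Well→Ref (+1); total 1.
Path Well→M2→Ref (+1); total 2.
Path Well→P5→Ref (+1); total 3.
Path Well→M4→Ref (+1); total 4.
Path Well→M3→Ref (+1); total 5.
No residual Well→Ref path; max flow = 5.
Certifying cut of size 5: {Well→M2, Well→M3, Well→M4, Well→P5, Well→Ref}.

5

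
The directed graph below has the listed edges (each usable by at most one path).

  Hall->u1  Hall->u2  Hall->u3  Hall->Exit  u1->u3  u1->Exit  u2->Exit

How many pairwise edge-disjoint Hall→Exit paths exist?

Assign every edge capacity 1; by Menger, the answer equals the max flow.
Path Hall→Exit (+1); total 1.
Path Hall→u1→Exit (+1); total 2.
Path Hall→u2→Exit (+1); total 3.
No residual Hall→Exit path; max flow = 3.
Certifying cut of size 3: {Hall→Exit, Hall→u1, Hall→u2}.

3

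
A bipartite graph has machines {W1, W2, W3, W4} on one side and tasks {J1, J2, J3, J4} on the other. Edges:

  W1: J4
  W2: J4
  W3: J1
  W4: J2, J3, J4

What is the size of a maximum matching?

3

Unit-capacity flow: source→left, listed edges, right→sink; max matching = max flow.
Augmenting path W1→J4 (+1); matched 1.
Augmenting path W3→J1 (+1); matched 2.
Augmenting path W4→J2 (+1); matched 3.
No augmenting path remains; maximum matching = 3.
König certificate: {W3, W4, J4} is a vertex cover of size 3 (every listed pair touches it), so no matching can be larger.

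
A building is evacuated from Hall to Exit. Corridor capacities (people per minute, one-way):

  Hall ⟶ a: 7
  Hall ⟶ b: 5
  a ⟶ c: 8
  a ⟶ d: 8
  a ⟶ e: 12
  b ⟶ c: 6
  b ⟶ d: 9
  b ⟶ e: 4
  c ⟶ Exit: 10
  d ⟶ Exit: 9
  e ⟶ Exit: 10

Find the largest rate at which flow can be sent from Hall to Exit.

12

Augment Hall→a→c→Exit: bottleneck 7, flow now 7.
Augment Hall→b→c→Exit: bottleneck 3, flow now 10.
Augment Hall→b→d→Exit: bottleneck 2, flow now 12.
No augmenting path remains; maximum flow = 12.
In the residual graph, reachable from Hall: {Hall}.
Min-cut edges: Hall→a (7), Hall→b (5); capacity 7 + 5 = 12.
This cut is saturated, so no flow can exceed 12.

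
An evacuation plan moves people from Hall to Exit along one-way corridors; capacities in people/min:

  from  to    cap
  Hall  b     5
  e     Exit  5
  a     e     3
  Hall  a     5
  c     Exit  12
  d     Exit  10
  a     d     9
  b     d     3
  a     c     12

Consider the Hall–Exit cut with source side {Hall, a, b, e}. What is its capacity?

29

Edges leaving {Hall, a, b, e}: a→c (12), a→d (9), b→d (3), e→Exit (5).
Cut capacity = 12 + 9 + 3 + 5 = 29.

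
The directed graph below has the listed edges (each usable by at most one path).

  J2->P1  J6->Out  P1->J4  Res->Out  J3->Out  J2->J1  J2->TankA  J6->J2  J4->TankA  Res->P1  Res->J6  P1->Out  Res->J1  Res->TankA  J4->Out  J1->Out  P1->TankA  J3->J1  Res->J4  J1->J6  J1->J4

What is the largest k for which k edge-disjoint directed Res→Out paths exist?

5

Assign every edge capacity 1; by Menger, the answer equals the max flow.
Path Res→Out (+1); total 1.
Path Res→P1→Out (+1); total 2.
Path Res→J1→Out (+1); total 3.
Path Res→J4→Out (+1); total 4.
Path Res→J6→Out (+1); total 5.
No residual Res→Out path; max flow = 5.
Certifying cut of size 5: {Res→J1, Res→J4, Res→J6, Res→Out, Res→P1}.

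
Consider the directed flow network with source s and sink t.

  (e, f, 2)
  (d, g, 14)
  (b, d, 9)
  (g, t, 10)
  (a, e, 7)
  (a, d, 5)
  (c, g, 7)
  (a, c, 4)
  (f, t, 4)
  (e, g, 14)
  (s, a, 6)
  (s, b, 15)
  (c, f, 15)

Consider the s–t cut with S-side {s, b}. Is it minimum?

Given cut capacity: 6 + 9 = 15.
Augment s→a→c→f→t: bottleneck 4, flow now 4.
Augment s→a→d→g→t: bottleneck 2, flow now 6.
Augment s→b→d→g→t: bottleneck 8, flow now 14.
No augmenting path remains; maximum flow = 14.
In the residual graph, reachable from s: {s, a, b, c, d, e, f, g}.
Min-cut edges: f→t (4), g→t (10); capacity 4 + 10 = 14.
Cut capacity 15 exceeds the max flow 14, so it is not minimum.

No — its capacity is 15, but the minimum cut has capacity 14.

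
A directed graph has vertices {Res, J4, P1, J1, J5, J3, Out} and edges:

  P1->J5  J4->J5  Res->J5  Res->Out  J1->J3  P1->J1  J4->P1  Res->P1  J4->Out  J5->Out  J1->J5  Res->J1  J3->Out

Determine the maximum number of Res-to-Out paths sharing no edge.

3

Assign every edge capacity 1; by Menger, the answer equals the max flow.
Path Res→Out (+1); total 1.
Path Res→J5→Out (+1); total 2.
Path Res→J1→J3→Out (+1); total 3.
No residual Res→Out path; max flow = 3.
Certifying cut of size 3: {J1→J3, J5→Out, Res→Out}.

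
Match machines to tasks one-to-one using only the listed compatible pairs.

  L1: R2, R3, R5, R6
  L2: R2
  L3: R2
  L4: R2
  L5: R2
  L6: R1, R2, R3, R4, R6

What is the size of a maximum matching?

3

Unit-capacity flow: source→left, listed edges, right→sink; max matching = max flow.
Augmenting path L1→R2 (+1); matched 1.
Augmenting path L6→R1 (+1); matched 2.
Augmenting path L2→R2→L1→R3 (+1); matched 3.
No augmenting path remains; maximum matching = 3.
König certificate: {L1, L6, R2} is a vertex cover of size 3 (every listed pair touches it), so no matching can be larger.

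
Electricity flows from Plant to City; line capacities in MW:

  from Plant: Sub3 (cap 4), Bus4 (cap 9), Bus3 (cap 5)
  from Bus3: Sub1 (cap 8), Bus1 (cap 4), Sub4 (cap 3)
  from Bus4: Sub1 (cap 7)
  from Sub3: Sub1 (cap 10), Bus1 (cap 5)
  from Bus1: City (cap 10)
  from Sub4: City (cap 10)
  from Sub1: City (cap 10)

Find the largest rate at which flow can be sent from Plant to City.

Augment Plant→Bus3→Bus1→City: bottleneck 4, flow now 4.
Augment Plant→Bus3→Sub4→City: bottleneck 1, flow now 5.
Augment Plant→Bus4→Sub1→City: bottleneck 7, flow now 12.
Augment Plant→Sub3→Bus1→City: bottleneck 4, flow now 16.
No augmenting path remains; maximum flow = 16.
In the residual graph, reachable from Plant: {Plant, Bus4}.
Min-cut edges: Plant→Bus3 (5), Plant→Sub3 (4), Bus4→Sub1 (7); capacity 5 + 4 + 7 = 16.
This cut is saturated, so no flow can exceed 16.

16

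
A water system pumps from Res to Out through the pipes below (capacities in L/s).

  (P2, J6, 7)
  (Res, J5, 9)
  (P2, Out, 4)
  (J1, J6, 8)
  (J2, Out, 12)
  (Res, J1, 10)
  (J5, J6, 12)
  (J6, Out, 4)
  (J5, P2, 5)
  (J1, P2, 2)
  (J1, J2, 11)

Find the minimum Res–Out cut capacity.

Augment Res→J5→J6→Out: bottleneck 4, flow now 4.
Augment Res→J5→P2→Out: bottleneck 4, flow now 8.
Augment Res→J1→J2→Out: bottleneck 10, flow now 18.
No augmenting path remains; maximum flow = 18.
By max-flow min-cut, the minimum cut capacity equals the max flow.
In the residual graph, reachable from Res: {Res, J5, J6, P2}.
Min-cut edges: Res→J1 (10), J6→Out (4), P2→Out (4); capacity 10 + 4 + 4 = 18.

18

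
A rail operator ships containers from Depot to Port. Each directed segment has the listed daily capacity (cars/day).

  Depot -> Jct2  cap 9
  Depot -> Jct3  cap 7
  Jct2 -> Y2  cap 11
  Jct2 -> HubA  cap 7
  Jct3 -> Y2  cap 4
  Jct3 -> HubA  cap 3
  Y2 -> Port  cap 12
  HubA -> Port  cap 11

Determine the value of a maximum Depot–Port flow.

16

Augment Depot→Jct2→Y2→Port: bottleneck 9, flow now 9.
Augment Depot→Jct3→Y2→Port: bottleneck 3, flow now 12.
Augment Depot→Jct3→HubA→Port: bottleneck 3, flow now 15.
Augment Depot→Jct3→Y2→Jct2→HubA→Port: bottleneck 1, flow now 16. (uses reverse residual edge)
No augmenting path remains; maximum flow = 16.
In the residual graph, reachable from Depot: {Depot}.
Min-cut edges: Depot→Jct2 (9), Depot→Jct3 (7); capacity 9 + 7 = 16.
This cut is saturated, so no flow can exceed 16.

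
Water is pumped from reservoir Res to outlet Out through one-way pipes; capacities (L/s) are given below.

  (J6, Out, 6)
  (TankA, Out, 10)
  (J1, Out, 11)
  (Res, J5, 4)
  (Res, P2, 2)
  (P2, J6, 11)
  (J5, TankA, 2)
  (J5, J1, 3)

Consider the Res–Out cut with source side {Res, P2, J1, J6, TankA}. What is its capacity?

31

Edges leaving {Res, P2, J1, J6, TankA}: Res→J5 (4), J1→Out (11), J6→Out (6), TankA→Out (10).
Cut capacity = 4 + 11 + 6 + 10 = 31.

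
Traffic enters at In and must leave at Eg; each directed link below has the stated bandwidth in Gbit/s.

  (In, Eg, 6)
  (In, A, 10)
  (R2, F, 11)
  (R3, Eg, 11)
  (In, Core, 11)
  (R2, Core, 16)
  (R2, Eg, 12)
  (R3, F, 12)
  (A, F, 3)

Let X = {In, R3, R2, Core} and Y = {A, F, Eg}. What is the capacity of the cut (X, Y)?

Edges leaving {In, R3, R2, Core}: In→A (10), In→Eg (6), R3→F (12), R3→Eg (11), R2→F (11), R2→Eg (12).
Cut capacity = 10 + 6 + 12 + 11 + 11 + 12 = 62.

62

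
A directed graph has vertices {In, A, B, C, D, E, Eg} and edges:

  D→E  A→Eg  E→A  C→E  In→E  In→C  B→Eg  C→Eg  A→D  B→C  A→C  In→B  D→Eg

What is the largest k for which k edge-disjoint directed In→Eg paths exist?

Assign every edge capacity 1; by Menger, the answer equals the max flow.
Path In→B→Eg (+1); total 1.
Path In→C→Eg (+1); total 2.
Path In→E→A→Eg (+1); total 3.
No residual In→Eg path; max flow = 3.
Certifying cut of size 3: {In→B, In→C, In→E}.

3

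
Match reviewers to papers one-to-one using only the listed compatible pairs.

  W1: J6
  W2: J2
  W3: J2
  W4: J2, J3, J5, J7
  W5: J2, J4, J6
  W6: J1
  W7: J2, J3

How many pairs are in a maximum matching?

Unit-capacity flow: source→left, listed edges, right→sink; max matching = max flow.
Augmenting path W1→J6 (+1); matched 1.
Augmenting path W2→J2 (+1); matched 2.
Augmenting path W4→J3 (+1); matched 3.
Augmenting path W5→J4 (+1); matched 4.
Augmenting path W6→J1 (+1); matched 5.
Augmenting path W7→J3→W4→J5 (+1); matched 6.
No augmenting path remains; maximum matching = 6.
König certificate: {W1, W4, W5, W6, W7, J2} is a vertex cover of size 6 (every listed pair touches it), so no matching can be larger.

6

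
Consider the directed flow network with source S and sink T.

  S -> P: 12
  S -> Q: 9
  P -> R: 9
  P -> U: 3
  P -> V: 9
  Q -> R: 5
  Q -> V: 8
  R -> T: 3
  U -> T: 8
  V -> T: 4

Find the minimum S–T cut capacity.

Augment S→P→R→T: bottleneck 3, flow now 3.
Augment S→P→U→T: bottleneck 3, flow now 6.
Augment S→P→V→T: bottleneck 4, flow now 10.
No augmenting path remains; maximum flow = 10.
By max-flow min-cut, the minimum cut capacity equals the max flow.
In the residual graph, reachable from S: {S, P, Q, R, V}.
Min-cut edges: P→U (3), R→T (3), V→T (4); capacity 3 + 3 + 4 = 10.

10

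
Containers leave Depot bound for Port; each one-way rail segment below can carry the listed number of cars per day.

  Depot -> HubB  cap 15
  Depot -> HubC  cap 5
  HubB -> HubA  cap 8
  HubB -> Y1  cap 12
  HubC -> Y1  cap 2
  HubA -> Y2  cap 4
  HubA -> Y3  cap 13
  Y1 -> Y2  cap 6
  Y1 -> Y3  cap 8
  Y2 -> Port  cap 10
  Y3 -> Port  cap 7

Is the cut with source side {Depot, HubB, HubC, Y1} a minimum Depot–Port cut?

Given cut capacity: 8 + 6 + 8 = 22.
Augment Depot→HubB→HubA→Y2→Port: bottleneck 4, flow now 4.
Augment Depot→HubB→HubA→Y3→Port: bottleneck 4, flow now 8.
Augment Depot→HubB→Y1→Y2→Port: bottleneck 6, flow now 14.
Augment Depot→HubB→Y1→Y3→Port: bottleneck 1, flow now 15.
Augment Depot→HubC→Y1→Y3→Port: bottleneck 2, flow now 17.
No augmenting path remains; maximum flow = 17.
In the residual graph, reachable from Depot: {Depot, HubC}.
Min-cut edges: Depot→HubB (15), HubC→Y1 (2); capacity 15 + 2 = 17.
Cut capacity 22 exceeds the max flow 17, so it is not minimum.

No — its capacity is 22, but the minimum cut has capacity 17.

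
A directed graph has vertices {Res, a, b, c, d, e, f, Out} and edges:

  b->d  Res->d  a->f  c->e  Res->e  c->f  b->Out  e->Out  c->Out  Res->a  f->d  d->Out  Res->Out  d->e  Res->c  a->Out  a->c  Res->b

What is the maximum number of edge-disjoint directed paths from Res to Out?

Assign every edge capacity 1; by Menger, the answer equals the max flow.
Path Res→Out (+1); total 1.
Path Res→a→Out (+1); total 2.
Path Res→b→Out (+1); total 3.
Path Res→c→Out (+1); total 4.
Path Res→d→Out (+1); total 5.
Path Res→e→Out (+1); total 6.
No residual Res→Out path; max flow = 6.
Certifying cut of size 6: {Res→Out, Res→a, Res→b, Res→c, Res→d, Res→e}.

6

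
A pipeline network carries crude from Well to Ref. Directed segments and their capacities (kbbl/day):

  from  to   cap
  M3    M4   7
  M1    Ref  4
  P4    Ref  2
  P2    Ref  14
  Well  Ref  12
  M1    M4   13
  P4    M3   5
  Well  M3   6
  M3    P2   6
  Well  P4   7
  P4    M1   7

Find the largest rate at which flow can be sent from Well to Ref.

Augment Well→Ref: bottleneck 12, flow now 12.
Augment Well→P4→Ref: bottleneck 2, flow now 14.
Augment Well→P4→M1→Ref: bottleneck 4, flow now 18.
Augment Well→M3→P2→Ref: bottleneck 6, flow now 24.
No augmenting path remains; maximum flow = 24.
In the residual graph, reachable from Well: {Well, P4, M3, M1, M4}.
Min-cut edges: Well→Ref (12), P4→Ref (2), M3→P2 (6), M1→Ref (4); capacity 12 + 2 + 6 + 4 = 24.
This cut is saturated, so no flow can exceed 24.

24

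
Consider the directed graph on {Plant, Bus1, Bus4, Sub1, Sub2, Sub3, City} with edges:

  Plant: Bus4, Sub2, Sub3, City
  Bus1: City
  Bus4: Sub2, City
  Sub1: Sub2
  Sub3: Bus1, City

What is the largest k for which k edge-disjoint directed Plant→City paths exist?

Assign every edge capacity 1; by Menger, the answer equals the max flow.
Path Plant→City (+1); total 1.
Path Plant→Bus4→City (+1); total 2.
Path Plant→Sub3→City (+1); total 3.
No residual Plant→City path; max flow = 3.
Certifying cut of size 3: {Plant→Bus4, Plant→City, Plant→Sub3}.

3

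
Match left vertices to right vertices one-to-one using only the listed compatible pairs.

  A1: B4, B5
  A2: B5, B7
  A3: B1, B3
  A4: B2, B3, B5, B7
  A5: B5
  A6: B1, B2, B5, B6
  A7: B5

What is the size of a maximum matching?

6

Unit-capacity flow: source→left, listed edges, right→sink; max matching = max flow.
Augmenting path A1→B4 (+1); matched 1.
Augmenting path A2→B5 (+1); matched 2.
Augmenting path A3→B1 (+1); matched 3.
Augmenting path A4→B2 (+1); matched 4.
Augmenting path A6→B6 (+1); matched 5.
Augmenting path A5→B5→A2→B7 (+1); matched 6.
No augmenting path remains; maximum matching = 6.
König certificate: {A1, A2, A3, A4, A6, B5} is a vertex cover of size 6 (every listed pair touches it), so no matching can be larger.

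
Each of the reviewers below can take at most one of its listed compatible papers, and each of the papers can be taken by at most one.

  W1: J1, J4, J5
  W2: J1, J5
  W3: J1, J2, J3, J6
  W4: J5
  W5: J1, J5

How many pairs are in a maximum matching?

4

Unit-capacity flow: source→left, listed edges, right→sink; max matching = max flow.
Augmenting path W1→J1 (+1); matched 1.
Augmenting path W2→J5 (+1); matched 2.
Augmenting path W3→J2 (+1); matched 3.
Augmenting path W5→J1→W1→J4 (+1); matched 4.
No augmenting path remains; maximum matching = 4.
König certificate: {W1, W3, J1, J5} is a vertex cover of size 4 (every listed pair touches it), so no matching can be larger.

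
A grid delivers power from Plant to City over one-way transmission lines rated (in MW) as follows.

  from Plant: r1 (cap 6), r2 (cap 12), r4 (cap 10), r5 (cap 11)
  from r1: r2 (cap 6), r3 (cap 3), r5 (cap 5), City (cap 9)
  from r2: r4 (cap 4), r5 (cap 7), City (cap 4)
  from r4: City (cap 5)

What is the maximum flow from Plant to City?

15

Augment Plant→r1→City: bottleneck 6, flow now 6.
Augment Plant→r2→City: bottleneck 4, flow now 10.
Augment Plant→r4→City: bottleneck 5, flow now 15.
No augmenting path remains; maximum flow = 15.
In the residual graph, reachable from Plant: {Plant, r2, r4, r5}.
Min-cut edges: Plant→r1 (6), r2→City (4), r4→City (5); capacity 6 + 4 + 5 = 15.
This cut is saturated, so no flow can exceed 15.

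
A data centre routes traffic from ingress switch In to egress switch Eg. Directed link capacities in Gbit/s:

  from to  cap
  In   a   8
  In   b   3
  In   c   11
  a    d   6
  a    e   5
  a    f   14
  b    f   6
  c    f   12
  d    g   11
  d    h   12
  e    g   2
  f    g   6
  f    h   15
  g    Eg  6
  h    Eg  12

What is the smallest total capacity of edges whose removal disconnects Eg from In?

Augment In→a→d→g→Eg: bottleneck 6, flow now 6.
Augment In→a→f→h→Eg: bottleneck 2, flow now 8.
Augment In→b→f→h→Eg: bottleneck 3, flow now 11.
Augment In→c→f→h→Eg: bottleneck 7, flow now 18.
No augmenting path remains; maximum flow = 18.
By max-flow min-cut, the minimum cut capacity equals the max flow.
In the residual graph, reachable from In: {In, a, b, c, d, e, f, g, h}.
Min-cut edges: g→Eg (6), h→Eg (12); capacity 6 + 12 = 18.

18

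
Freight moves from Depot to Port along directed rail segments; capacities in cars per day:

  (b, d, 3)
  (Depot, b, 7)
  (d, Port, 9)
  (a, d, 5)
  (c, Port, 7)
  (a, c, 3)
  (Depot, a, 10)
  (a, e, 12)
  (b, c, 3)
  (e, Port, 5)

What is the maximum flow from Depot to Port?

Augment Depot→a→c→Port: bottleneck 3, flow now 3.
Augment Depot→a→d→Port: bottleneck 5, flow now 8.
Augment Depot→a→e→Port: bottleneck 2, flow now 10.
Augment Depot→b→c→Port: bottleneck 3, flow now 13.
Augment Depot→b→d→Port: bottleneck 3, flow now 16.
No augmenting path remains; maximum flow = 16.
In the residual graph, reachable from Depot: {Depot, b}.
Min-cut edges: Depot→a (10), b→c (3), b→d (3); capacity 10 + 3 + 3 = 16.
This cut is saturated, so no flow can exceed 16.

16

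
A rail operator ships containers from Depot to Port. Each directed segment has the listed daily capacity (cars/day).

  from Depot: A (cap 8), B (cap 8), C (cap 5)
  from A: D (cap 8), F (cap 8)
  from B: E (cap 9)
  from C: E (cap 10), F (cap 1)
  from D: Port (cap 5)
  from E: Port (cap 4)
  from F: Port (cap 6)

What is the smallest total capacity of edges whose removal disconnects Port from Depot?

13

Augment Depot→A→D→Port: bottleneck 5, flow now 5.
Augment Depot→A→F→Port: bottleneck 3, flow now 8.
Augment Depot→B→E→Port: bottleneck 4, flow now 12.
Augment Depot→C→F→Port: bottleneck 1, flow now 13.
No augmenting path remains; maximum flow = 13.
By max-flow min-cut, the minimum cut capacity equals the max flow.
In the residual graph, reachable from Depot: {Depot, B, C, E}.
Min-cut edges: Depot→A (8), C→F (1), E→Port (4); capacity 8 + 1 + 4 = 13.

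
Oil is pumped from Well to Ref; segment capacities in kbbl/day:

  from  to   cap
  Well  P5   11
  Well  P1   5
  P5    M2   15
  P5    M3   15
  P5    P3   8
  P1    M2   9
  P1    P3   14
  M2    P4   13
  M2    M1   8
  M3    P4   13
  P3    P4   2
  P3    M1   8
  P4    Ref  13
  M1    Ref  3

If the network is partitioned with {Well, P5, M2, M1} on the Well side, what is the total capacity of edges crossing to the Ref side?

44

Edges leaving {Well, P5, M2, M1}: Well→P1 (5), P5→M3 (15), P5→P3 (8), M2→P4 (13), M1→Ref (3).
Cut capacity = 5 + 15 + 8 + 13 + 3 = 44.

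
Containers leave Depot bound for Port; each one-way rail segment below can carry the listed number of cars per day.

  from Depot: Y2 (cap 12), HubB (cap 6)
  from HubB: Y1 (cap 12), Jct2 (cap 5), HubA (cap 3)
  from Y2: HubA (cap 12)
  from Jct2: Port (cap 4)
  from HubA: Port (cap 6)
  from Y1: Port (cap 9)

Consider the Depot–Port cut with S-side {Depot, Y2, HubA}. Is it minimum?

Yes — it is a minimum cut (capacity 12).

Given cut capacity: 6 + 6 = 12.
Augment Depot→HubB→Jct2→Port: bottleneck 4, flow now 4.
Augment Depot→HubB→HubA→Port: bottleneck 2, flow now 6.
Augment Depot→Y2→HubA→Port: bottleneck 4, flow now 10.
Augment Depot→Y2→HubA→HubB→Y1→Port: bottleneck 2, flow now 12. (uses reverse residual edge)
No augmenting path remains; maximum flow = 12.
Cut capacity 12 equals the max flow, so it is a minimum cut.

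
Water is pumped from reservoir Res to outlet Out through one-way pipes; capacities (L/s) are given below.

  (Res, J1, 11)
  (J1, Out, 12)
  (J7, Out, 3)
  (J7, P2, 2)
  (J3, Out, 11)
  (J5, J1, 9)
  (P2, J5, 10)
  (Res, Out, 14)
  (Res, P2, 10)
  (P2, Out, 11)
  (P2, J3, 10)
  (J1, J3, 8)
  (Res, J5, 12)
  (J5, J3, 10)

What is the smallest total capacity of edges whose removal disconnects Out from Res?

Augment Res→Out: bottleneck 14, flow now 14.
Augment Res→P2→Out: bottleneck 10, flow now 24.
Augment Res→J1→Out: bottleneck 11, flow now 35.
Augment Res→J5→J1→Out: bottleneck 1, flow now 36.
Augment Res→J5→J3→Out: bottleneck 10, flow now 46.
Augment Res→J5→J1→J3→Out: bottleneck 1, flow now 47.
No augmenting path remains; maximum flow = 47.
By max-flow min-cut, the minimum cut capacity equals the max flow.
In the residual graph, reachable from Res: {Res}.
Min-cut edges: Res→P2 (10), Res→J5 (12), Res→J1 (11), Res→Out (14); capacity 10 + 12 + 11 + 14 = 47.

47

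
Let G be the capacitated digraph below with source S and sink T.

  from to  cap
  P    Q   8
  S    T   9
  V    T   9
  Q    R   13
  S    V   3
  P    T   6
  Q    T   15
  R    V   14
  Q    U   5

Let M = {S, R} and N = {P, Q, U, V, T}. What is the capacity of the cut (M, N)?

Edges leaving {S, R}: S→V (3), S→T (9), R→V (14).
Cut capacity = 3 + 9 + 14 = 26.

26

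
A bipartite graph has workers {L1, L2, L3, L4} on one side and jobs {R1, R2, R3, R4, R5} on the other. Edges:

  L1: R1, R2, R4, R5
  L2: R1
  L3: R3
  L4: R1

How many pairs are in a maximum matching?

Unit-capacity flow: source→left, listed edges, right→sink; max matching = max flow.
Augmenting path L1→R1 (+1); matched 1.
Augmenting path L3→R3 (+1); matched 2.
Augmenting path L2→R1→L1→R2 (+1); matched 3.
No augmenting path remains; maximum matching = 3.
König certificate: {L1, L3, R1} is a vertex cover of size 3 (every listed pair touches it), so no matching can be larger.

3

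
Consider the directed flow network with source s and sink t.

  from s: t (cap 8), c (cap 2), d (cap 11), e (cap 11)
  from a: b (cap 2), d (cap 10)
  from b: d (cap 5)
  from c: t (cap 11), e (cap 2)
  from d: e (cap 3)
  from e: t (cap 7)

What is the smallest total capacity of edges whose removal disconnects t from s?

Augment s→t: bottleneck 8, flow now 8.
Augment s→c→t: bottleneck 2, flow now 10.
Augment s→e→t: bottleneck 7, flow now 17.
No augmenting path remains; maximum flow = 17.
By max-flow min-cut, the minimum cut capacity equals the max flow.
In the residual graph, reachable from s: {s, d, e}.
Min-cut edges: s→c (2), s→t (8), e→t (7); capacity 2 + 8 + 7 = 17.

17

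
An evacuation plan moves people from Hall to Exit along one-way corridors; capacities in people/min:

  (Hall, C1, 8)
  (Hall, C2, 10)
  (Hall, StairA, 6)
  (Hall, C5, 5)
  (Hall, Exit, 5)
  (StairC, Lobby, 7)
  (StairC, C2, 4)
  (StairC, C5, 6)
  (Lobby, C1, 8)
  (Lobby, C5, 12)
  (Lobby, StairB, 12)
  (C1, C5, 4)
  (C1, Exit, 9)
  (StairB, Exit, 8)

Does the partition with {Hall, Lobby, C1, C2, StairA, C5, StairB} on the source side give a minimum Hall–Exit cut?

Given cut capacity: 5 + 9 + 8 = 22.
Augment Hall→Exit: bottleneck 5, flow now 5.
Augment Hall→C1→Exit: bottleneck 8, flow now 13.
No augmenting path remains; maximum flow = 13.
In the residual graph, reachable from Hall: {Hall, C2, StairA, C5}.
Min-cut edges: Hall→C1 (8), Hall→Exit (5); capacity 8 + 5 = 13.
Cut capacity 22 exceeds the max flow 13, so it is not minimum.

No — its capacity is 22, but the minimum cut has capacity 13.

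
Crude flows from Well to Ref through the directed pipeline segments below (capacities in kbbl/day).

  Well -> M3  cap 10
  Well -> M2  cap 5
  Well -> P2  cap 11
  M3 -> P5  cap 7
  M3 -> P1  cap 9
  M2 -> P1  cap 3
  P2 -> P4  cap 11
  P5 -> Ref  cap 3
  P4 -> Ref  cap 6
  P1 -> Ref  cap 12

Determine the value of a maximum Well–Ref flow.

19

Augment Well→M3→P5→Ref: bottleneck 3, flow now 3.
Augment Well→M3→P1→Ref: bottleneck 7, flow now 10.
Augment Well→M2→P1→Ref: bottleneck 3, flow now 13.
Augment Well→P2→P4→Ref: bottleneck 6, flow now 19.
No augmenting path remains; maximum flow = 19.
In the residual graph, reachable from Well: {Well, M2, P2, P4}.
Min-cut edges: Well→M3 (10), M2→P1 (3), P4→Ref (6); capacity 10 + 3 + 6 = 19.
This cut is saturated, so no flow can exceed 19.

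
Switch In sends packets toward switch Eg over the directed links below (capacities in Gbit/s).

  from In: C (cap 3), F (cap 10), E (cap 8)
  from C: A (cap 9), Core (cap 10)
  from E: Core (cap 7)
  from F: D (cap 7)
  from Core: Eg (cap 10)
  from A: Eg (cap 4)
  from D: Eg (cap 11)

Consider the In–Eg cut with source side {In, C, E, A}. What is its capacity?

31

Edges leaving {In, C, E, A}: In→F (10), C→Core (10), E→Core (7), A→Eg (4).
Cut capacity = 10 + 10 + 7 + 4 = 31.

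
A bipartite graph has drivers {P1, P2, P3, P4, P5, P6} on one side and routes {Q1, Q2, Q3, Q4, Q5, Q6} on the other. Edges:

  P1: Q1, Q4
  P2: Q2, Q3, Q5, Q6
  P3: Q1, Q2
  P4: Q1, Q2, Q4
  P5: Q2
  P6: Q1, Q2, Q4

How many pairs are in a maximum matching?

4

Unit-capacity flow: source→left, listed edges, right→sink; max matching = max flow.
Augmenting path P1→Q1 (+1); matched 1.
Augmenting path P2→Q2 (+1); matched 2.
Augmenting path P4→Q4 (+1); matched 3.
Augmenting path P3→Q2→P2→Q3 (+1); matched 4.
No augmenting path remains; maximum matching = 4.
König certificate: {P2, Q1, Q2, Q4} is a vertex cover of size 4 (every listed pair touches it), so no matching can be larger.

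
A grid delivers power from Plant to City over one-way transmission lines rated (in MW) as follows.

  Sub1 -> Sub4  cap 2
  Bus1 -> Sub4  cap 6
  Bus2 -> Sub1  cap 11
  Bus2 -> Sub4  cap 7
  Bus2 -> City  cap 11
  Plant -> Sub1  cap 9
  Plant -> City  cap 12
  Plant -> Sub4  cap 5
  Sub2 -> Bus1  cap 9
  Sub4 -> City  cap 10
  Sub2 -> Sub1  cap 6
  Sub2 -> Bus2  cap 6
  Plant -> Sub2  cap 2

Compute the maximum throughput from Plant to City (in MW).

Augment Plant→City: bottleneck 12, flow now 12.
Augment Plant→Sub4→City: bottleneck 5, flow now 17.
Augment Plant→Sub2→Bus2→City: bottleneck 2, flow now 19.
Augment Plant→Sub1→Sub4→City: bottleneck 2, flow now 21.
No augmenting path remains; maximum flow = 21.
In the residual graph, reachable from Plant: {Plant, Sub1}.
Min-cut edges: Plant→Sub2 (2), Plant→Sub4 (5), Plant→City (12), Sub1→Sub4 (2); capacity 2 + 5 + 12 + 2 = 21.
This cut is saturated, so no flow can exceed 21.

21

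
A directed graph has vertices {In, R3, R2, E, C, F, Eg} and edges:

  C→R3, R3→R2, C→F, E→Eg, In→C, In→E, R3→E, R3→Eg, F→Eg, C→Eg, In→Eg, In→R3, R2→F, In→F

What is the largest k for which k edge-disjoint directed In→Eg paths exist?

5

Assign every edge capacity 1; by Menger, the answer equals the max flow.
Path In→Eg (+1); total 1.
Path In→R3→Eg (+1); total 2.
Path In→E→Eg (+1); total 3.
Path In→C→Eg (+1); total 4.
Path In→F→Eg (+1); total 5.
No residual In→Eg path; max flow = 5.
Certifying cut of size 5: {In→C, In→E, In→Eg, In→F, In→R3}.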